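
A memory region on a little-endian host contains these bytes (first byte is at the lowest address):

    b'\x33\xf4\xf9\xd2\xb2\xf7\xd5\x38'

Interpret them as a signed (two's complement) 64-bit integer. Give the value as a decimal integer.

4095451783579169843

Little-endian stores the least-significant byte at the lowest address.
Reassemble most-significant byte first: 38 D5 F7 B2 D2 F9 F4 33 → 0x38D5F7B2D2F9F433.
0x38D5F7B2D2F9F433 = 4095451783579169843.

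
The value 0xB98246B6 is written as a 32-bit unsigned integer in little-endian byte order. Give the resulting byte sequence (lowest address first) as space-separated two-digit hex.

Split into bytes (most-significant first): B9 82 46 B6.
In little-endian order the low byte comes first in memory.
So at ascending addresses the bytes are B6 46 82 B9.

B6 46 82 B9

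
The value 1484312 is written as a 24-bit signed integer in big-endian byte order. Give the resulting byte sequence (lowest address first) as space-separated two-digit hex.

16 A6 18

1484312 in hexadecimal, padded to 24 bits, is 0x16A618.
Split into bytes (most-significant first): 16 A6 18.
In big-endian order the high byte comes first in memory.
So the memory order matches the most-significant-first order: 16 A6 18.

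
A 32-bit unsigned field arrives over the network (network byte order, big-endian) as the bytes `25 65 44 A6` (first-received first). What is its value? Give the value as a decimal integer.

627393702

Big-endian: lowest address holds the most-significant byte.
The bytes are already most-significant first: 0x256544A6.
0x256544A6 = 627393702.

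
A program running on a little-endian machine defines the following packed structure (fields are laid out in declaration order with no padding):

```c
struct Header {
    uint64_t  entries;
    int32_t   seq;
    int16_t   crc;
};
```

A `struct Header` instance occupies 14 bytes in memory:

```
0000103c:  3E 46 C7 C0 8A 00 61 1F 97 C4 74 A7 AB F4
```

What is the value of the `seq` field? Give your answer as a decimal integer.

`seq` follows `entries` (8 bytes), so it starts at byte offset 8 and occupies 4 bytes.
Bytes at offsets 8..11: 97 C4 74 A7.
Little-endian stores the least-significant byte at the lowest address.
Reassemble most-significant byte first: A7 74 C4 97 → 0xA774C497.
Top bit is set, so as a signed 32-bit value this is 0xA774C497 − 2^32 = -1485519721.

-1485519721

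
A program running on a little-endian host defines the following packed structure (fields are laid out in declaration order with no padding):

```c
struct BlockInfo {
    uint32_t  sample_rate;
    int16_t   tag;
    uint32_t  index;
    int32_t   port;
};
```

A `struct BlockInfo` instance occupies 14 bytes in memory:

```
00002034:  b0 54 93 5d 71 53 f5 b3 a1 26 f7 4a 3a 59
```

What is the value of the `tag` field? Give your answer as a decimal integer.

`tag` follows `sample_rate` (4 bytes), so it starts at byte offset 4 and occupies 2 bytes.
Bytes at offsets 4..5: 71 53.
Little-endian: lowest address holds the least-significant byte.
Reassemble most-significant byte first: 53 71 → 0x5371.
0x5371 = 21361.

21361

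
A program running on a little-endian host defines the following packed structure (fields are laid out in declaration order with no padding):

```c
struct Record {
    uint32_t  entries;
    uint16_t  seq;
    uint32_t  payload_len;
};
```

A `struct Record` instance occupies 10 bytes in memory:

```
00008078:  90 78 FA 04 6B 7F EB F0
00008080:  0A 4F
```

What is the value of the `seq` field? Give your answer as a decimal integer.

32619

`seq` follows `entries` (4 bytes), so it starts at byte offset 4 and occupies 2 bytes.
Bytes at offsets 4..5: 6B 7F.
In little-endian order the low byte comes first in memory.
Reassemble most-significant byte first: 7F 6B → 0x7F6B.
0x7F6B = 32619.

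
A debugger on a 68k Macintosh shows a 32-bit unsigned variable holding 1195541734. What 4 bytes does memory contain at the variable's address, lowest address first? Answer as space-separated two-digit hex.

47 42 84 E6

1195541734 in hexadecimal, padded to 32 bits, is 0x474284E6.
Split into bytes (most-significant first): 47 42 84 E6.
In big-endian order the high byte comes first in memory.
So the memory order matches the most-significant-first order: 47 42 84 E6.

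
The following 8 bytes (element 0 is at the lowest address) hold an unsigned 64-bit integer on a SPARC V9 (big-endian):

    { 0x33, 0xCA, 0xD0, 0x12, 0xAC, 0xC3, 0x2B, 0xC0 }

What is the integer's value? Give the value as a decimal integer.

3732024019856337856

Big-endian: lowest address holds the most-significant byte.
The bytes are already most-significant first: 0x33CAD012ACC32BC0.
0x33CAD012ACC32BC0 = 3732024019856337856.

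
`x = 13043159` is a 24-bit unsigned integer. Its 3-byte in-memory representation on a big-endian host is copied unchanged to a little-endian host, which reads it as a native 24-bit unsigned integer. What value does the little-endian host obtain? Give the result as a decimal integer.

14091719

13043159 in 24-bit hexadecimal is 0xC705D7.
Stored big-endian, the bytes at ascending addresses are C7 05 D7.
Read back as little-endian, the first byte is least significant, giving 0xD705C7.
0xD705C7 = 14091719.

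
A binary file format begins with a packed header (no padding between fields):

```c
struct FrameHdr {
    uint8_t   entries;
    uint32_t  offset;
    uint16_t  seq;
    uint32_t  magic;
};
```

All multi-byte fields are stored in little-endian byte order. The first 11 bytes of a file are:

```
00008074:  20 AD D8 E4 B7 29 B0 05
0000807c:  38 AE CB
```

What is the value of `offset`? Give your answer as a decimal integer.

3085228205

`offset` follows `entries` (1 byte), so it starts at byte offset 1 and occupies 4 bytes.
Bytes at offsets 1..4: AD D8 E4 B7.
Little-endian stores the least-significant byte at the lowest address.
Reassemble most-significant byte first: B7 E4 D8 AD → 0xB7E4D8AD.
0xB7E4D8AD = 3085228205.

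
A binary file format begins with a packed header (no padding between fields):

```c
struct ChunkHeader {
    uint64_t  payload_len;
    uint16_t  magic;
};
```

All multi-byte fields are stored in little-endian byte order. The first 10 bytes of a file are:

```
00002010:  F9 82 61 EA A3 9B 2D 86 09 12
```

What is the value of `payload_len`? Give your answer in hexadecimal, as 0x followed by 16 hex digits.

`payload_len` is the first field, at byte offset 0, occupying 8 bytes.
Bytes at offsets 0..7: F9 82 61 EA A3 9B 2D 86.
In little-endian order the low byte comes first in memory.
Reassemble most-significant byte first: 86 2D 9B A3 EA 61 82 F9 → 0x862D9BA3EA6182F9.

0x862D9BA3EA6182F9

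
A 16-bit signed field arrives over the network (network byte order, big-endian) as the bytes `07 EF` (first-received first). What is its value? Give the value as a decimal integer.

2031

Big-endian: lowest address holds the most-significant byte.
The bytes are already most-significant first: 0x07EF.
0x07EF = 2031.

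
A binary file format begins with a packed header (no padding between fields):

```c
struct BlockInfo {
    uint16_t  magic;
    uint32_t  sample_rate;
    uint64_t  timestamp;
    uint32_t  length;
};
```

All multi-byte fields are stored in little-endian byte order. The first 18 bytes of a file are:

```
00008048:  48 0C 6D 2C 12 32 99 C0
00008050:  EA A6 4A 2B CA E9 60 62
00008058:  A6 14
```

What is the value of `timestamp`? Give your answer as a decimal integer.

16846324955760738457

`timestamp` follows `magic` (2 B), `sample_rate` (4 B), so it starts at offset 2 + 4 = 6 and occupies 8 bytes.
Bytes at offsets 6..13: 99 C0 EA A6 4A 2B CA E9.
Little-endian stores the least-significant byte at the lowest address.
Reassemble most-significant byte first: E9 CA 2B 4A A6 EA C0 99 → 0xE9CA2B4AA6EAC099.
0xE9CA2B4AA6EAC099 = 16846324955760738457.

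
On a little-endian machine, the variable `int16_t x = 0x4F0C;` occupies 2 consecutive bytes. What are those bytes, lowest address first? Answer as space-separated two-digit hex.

Split into bytes (most-significant first): 4F 0C.
Little-endian: lowest address holds the least-significant byte.
So at ascending addresses the bytes are 0C 4F.

0C 4F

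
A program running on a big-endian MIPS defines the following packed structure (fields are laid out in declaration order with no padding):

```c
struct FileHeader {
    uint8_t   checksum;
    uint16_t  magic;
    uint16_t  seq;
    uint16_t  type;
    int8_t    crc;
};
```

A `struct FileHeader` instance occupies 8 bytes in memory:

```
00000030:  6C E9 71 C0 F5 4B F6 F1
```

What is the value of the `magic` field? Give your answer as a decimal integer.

59761

`magic` follows `checksum` (1 byte), so it starts at byte offset 1 and occupies 2 bytes.
Bytes at offsets 1..2: E9 71.
Big-endian: lowest address holds the most-significant byte.
The bytes are already most-significant first: 0xE971.
0xE971 = 59761.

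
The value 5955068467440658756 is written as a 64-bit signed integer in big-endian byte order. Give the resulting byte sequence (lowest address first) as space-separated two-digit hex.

52 A4 A7 38 46 EE 29 44

5955068467440658756 in hexadecimal, padded to 64 bits, is 0x52A4A73846EE2944.
Split into bytes (most-significant first): 52 A4 A7 38 46 EE 29 44.
In big-endian order the high byte comes first in memory.
So the memory order matches the most-significant-first order: 52 A4 A7 38 46 EE 29 44.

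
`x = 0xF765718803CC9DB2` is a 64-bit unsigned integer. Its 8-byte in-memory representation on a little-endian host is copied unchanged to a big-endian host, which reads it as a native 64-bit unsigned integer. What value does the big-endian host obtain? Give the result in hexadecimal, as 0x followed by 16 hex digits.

0xB29DCC03887165F7

Stored little-endian, the bytes at ascending addresses are B2 9D CC 03 88 71 65 F7.
Read back as big-endian, the last byte is least significant, giving 0xB29DCC03887165F7.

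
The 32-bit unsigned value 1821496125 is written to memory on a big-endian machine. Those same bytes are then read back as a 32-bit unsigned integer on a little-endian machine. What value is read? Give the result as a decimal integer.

1037275500

1821496125 in 32-bit hexadecimal is 0x6C91D33D.
Stored big-endian, the bytes at ascending addresses are 6C 91 D3 3D.
Read back as little-endian, the first byte is least significant, giving 0x3DD3916C.
0x3DD3916C = 1037275500.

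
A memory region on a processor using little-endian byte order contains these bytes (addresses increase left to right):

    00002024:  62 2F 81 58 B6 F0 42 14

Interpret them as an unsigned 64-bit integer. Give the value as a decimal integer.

1459993895181037410

Little-endian stores the least-significant byte at the lowest address.
Reassemble most-significant byte first: 14 42 F0 B6 58 81 2F 62 → 0x1442F0B658812F62.
0x1442F0B658812F62 = 1459993895181037410.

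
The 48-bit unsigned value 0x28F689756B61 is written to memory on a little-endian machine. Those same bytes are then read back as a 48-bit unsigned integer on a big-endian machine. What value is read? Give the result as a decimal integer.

Stored little-endian, the bytes at ascending addresses are 61 6B 75 89 F6 28.
Read back as big-endian, the last byte is least significant, giving 0x616B7589F628.
0x616B7589F628 = 107114161370664.

107114161370664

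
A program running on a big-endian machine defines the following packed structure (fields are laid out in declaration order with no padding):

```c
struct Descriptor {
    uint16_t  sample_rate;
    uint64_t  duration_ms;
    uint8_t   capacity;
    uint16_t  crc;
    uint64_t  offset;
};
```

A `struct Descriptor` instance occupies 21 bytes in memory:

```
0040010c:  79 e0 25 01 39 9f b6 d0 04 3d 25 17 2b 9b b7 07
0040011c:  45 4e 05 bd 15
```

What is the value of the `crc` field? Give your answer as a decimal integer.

5931

`crc` follows `sample_rate` (2 B), `duration_ms` (8 B), `capacity` (1 B), so it starts at offset 2 + 8 + 1 = 11 and occupies 2 bytes.
Bytes at offsets 11..12: 17 2B.
In big-endian order the high byte comes first in memory.
The bytes are already most-significant first: 0x172B.
0x172B = 5931.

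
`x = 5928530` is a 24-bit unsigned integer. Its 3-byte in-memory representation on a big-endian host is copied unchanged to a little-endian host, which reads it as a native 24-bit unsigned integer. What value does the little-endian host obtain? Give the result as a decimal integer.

5404250

5928530 in 24-bit hexadecimal is 0x5A7652.
Stored big-endian, the bytes at ascending addresses are 5A 76 52.
Read back as little-endian, the first byte is least significant, giving 0x52765A.
0x52765A = 5404250.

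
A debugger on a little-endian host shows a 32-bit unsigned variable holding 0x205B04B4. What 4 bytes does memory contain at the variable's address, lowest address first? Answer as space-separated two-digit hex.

B4 04 5B 20

Split into bytes (most-significant first): 20 5B 04 B4.
Little-endian: lowest address holds the least-significant byte.
So at ascending addresses the bytes are B4 04 5B 20.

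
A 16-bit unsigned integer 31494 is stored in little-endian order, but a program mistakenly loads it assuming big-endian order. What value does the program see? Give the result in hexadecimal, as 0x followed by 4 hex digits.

31494 in 16-bit hexadecimal is 0x7B06.
Stored little-endian, the bytes at ascending addresses are 06 7B.
Read back as big-endian, the last byte is least significant, giving 0x067B.

0x067B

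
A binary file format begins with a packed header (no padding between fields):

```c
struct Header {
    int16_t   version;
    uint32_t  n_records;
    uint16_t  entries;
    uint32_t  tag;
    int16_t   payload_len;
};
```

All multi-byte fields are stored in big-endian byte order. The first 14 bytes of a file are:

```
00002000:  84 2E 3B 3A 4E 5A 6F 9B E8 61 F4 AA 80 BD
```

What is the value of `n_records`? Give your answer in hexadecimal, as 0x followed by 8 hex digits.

0x3B3A4E5A

`n_records` follows `version` (2 bytes), so it starts at byte offset 2 and occupies 4 bytes.
Bytes at offsets 2..5: 3B 3A 4E 5A.
In big-endian order the high byte comes first in memory.
The bytes are already most-significant first: 0x3B3A4E5A.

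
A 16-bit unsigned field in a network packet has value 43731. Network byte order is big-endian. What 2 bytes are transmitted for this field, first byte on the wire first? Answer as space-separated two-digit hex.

43731 in hexadecimal, padded to 16 bits, is 0xAAD3.
Split into bytes (most-significant first): AA D3.
Big-endian stores the most-significant byte at the lowest address.
So the memory order matches the most-significant-first order: AA D3.

AA D3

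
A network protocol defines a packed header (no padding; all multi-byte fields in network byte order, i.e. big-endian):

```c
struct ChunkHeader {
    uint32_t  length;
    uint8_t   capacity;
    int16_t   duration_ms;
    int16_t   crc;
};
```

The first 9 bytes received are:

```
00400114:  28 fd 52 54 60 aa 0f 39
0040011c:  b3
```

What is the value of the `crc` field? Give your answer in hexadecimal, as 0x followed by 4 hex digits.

`crc` follows `length` (4 B), `capacity` (1 B), `duration_ms` (2 B), so it starts at offset 4 + 1 + 2 = 7 and occupies 2 bytes.
Bytes at offsets 7..8: 39 B3.
Big-endian stores the most-significant byte at the lowest address.
The bytes are already most-significant first: 0x39B3.

0x39B3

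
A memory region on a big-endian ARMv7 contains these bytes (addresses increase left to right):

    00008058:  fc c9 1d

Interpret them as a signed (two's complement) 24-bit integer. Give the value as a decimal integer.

-210659

Big-endian stores the most-significant byte at the lowest address.
The bytes are already most-significant first: 0xFCC91D.
Top bit is set, so as a signed 24-bit value this is 0xFCC91D − 2^24 = -210659.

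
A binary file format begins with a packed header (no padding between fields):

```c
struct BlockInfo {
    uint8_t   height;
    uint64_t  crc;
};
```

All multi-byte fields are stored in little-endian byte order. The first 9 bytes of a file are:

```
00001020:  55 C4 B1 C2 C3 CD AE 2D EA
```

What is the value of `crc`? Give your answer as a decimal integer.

16874335577602961860

`crc` follows `height` (1 byte), so it starts at byte offset 1 and occupies 8 bytes.
Bytes at offsets 1..8: C4 B1 C2 C3 CD AE 2D EA.
Little-endian: lowest address holds the least-significant byte.
Reassemble most-significant byte first: EA 2D AE CD C3 C2 B1 C4 → 0xEA2DAECDC3C2B1C4.
0xEA2DAECDC3C2B1C4 = 16874335577602961860.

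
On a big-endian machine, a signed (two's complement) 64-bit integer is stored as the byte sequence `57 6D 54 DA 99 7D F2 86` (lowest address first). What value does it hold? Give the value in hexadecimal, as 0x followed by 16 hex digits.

0x576D54DA997DF286

Big-endian: lowest address holds the most-significant byte.
The bytes are already most-significant first: 0x576D54DA997DF286.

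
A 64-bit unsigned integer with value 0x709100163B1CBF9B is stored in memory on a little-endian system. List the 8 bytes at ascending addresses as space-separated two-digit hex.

Split into bytes (most-significant first): 70 91 00 16 3B 1C BF 9B.
Little-endian: lowest address holds the least-significant byte.
So at ascending addresses the bytes are 9B BF 1C 3B 16 00 91 70.

9B BF 1C 3B 16 00 91 70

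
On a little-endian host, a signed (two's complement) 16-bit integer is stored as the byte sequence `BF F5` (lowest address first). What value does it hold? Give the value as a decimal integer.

Little-endian: lowest address holds the least-significant byte.
Reassemble most-significant byte first: F5 BF → 0xF5BF.
Top bit is set, so as a signed 16-bit value this is 0xF5BF − 2^16 = -2625.

-2625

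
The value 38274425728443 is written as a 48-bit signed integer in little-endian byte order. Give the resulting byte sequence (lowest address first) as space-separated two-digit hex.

38274425728443 in hexadecimal, padded to 48 bits, is 0x22CF758CADBB.
Split into bytes (most-significant first): 22 CF 75 8C AD BB.
Little-endian: lowest address holds the least-significant byte.
So at ascending addresses the bytes are BB AD 8C 75 CF 22.

BB AD 8C 75 CF 22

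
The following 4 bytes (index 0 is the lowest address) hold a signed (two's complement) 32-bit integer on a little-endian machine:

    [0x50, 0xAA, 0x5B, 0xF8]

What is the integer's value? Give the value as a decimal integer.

Little-endian: lowest address holds the least-significant byte.
Reassemble most-significant byte first: F8 5B AA 50 → 0xF85BAA50.
Top bit is set, so as a signed 32-bit value this is 0xF85BAA50 − 2^32 = -128210352.

-128210352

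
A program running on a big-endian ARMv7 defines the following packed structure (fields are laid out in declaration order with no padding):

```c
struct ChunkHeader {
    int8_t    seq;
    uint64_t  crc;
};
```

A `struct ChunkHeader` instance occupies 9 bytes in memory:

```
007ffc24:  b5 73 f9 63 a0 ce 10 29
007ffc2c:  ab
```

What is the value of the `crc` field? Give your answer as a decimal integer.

`crc` follows `seq` (1 byte), so it starts at byte offset 1 and occupies 8 bytes.
Bytes at offsets 1..8: 73 F9 63 A0 CE 10 29 AB.
Big-endian: lowest address holds the most-significant byte.
The bytes are already most-significant first: 0x73F963A0CE1029AB.
0x73F963A0CE1029AB = 8356820125865748907.

8356820125865748907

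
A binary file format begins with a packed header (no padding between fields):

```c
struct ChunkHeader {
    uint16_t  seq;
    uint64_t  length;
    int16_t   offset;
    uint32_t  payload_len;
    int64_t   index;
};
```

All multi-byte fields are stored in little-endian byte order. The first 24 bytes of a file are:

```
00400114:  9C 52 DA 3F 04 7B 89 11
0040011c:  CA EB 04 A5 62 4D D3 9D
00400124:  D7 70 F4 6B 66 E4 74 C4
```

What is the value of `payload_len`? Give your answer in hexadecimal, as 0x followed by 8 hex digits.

0x9DD34D62

`payload_len` follows `seq` (2 B), `length` (8 B), `offset` (2 B), so it starts at offset 2 + 8 + 2 = 12 and occupies 4 bytes.
Bytes at offsets 12..15: 62 4D D3 9D.
In little-endian order the low byte comes first in memory.
Reassemble most-significant byte first: 9D D3 4D 62 → 0x9DD34D62.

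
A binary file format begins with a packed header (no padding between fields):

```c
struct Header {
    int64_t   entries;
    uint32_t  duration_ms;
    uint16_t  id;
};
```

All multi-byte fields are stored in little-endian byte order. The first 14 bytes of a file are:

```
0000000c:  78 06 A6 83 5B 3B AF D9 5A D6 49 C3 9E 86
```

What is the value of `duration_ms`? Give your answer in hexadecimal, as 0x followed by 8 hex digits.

`duration_ms` follows `entries` (8 bytes), so it starts at byte offset 8 and occupies 4 bytes.
Bytes at offsets 8..11: 5A D6 49 C3.
In little-endian order the low byte comes first in memory.
Reassemble most-significant byte first: C3 49 D6 5A → 0xC349D65A.

0xC349D65A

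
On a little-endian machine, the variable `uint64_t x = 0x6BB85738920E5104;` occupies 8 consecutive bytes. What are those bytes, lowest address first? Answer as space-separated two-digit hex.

04 51 0E 92 38 57 B8 6B

Split into bytes (most-significant first): 6B B8 57 38 92 0E 51 04.
Little-endian stores the least-significant byte at the lowest address.
So at ascending addresses the bytes are 04 51 0E 92 38 57 B8 6B.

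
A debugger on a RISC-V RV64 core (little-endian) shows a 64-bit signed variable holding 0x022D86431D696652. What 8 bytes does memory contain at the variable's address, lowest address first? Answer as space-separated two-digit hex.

Split into bytes (most-significant first): 02 2D 86 43 1D 69 66 52.
Little-endian stores the least-significant byte at the lowest address.
So at ascending addresses the bytes are 52 66 69 1D 43 86 2D 02.

52 66 69 1D 43 86 2D 02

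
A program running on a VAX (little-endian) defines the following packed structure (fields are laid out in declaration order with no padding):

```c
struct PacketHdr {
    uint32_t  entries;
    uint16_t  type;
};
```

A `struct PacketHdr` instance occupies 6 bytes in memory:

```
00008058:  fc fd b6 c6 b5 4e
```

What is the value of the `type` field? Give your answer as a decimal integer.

`type` follows `entries` (4 bytes), so it starts at byte offset 4 and occupies 2 bytes.
Bytes at offsets 4..5: B5 4E.
Little-endian: lowest address holds the least-significant byte.
Reassemble most-significant byte first: 4E B5 → 0x4EB5.
0x4EB5 = 20149.

20149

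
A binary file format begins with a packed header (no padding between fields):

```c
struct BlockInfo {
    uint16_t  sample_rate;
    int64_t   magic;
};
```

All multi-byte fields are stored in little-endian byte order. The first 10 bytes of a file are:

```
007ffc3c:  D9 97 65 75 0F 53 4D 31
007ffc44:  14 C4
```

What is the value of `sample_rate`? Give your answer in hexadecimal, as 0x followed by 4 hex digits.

`sample_rate` is the first field, at byte offset 0, occupying 2 bytes.
Bytes at offsets 0..1: D9 97.
Little-endian: lowest address holds the least-significant byte.
Reassemble most-significant byte first: 97 D9 → 0x97D9.

0x97D9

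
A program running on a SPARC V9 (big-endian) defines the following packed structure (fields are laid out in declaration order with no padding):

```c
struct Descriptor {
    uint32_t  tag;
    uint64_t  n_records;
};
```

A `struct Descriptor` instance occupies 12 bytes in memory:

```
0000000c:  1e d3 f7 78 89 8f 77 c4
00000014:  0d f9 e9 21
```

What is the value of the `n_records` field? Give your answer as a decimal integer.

`n_records` follows `tag` (4 bytes), so it starts at byte offset 4 and occupies 8 bytes.
Bytes at offsets 4..11: 89 8F 77 C4 0D F9 E9 21.
In big-endian order the high byte comes first in memory.
The bytes are already most-significant first: 0x898F77C40DF9E921.
0x898F77C40DF9E921 = 9912272988797528353.

9912272988797528353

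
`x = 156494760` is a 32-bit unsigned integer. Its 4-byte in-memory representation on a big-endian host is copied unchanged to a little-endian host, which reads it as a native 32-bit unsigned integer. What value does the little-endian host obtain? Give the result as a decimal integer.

2833994505

156494760 in 32-bit hexadecimal is 0x0953EBA8.
Stored big-endian, the bytes at ascending addresses are 09 53 EB A8.
Read back as little-endian, the first byte is least significant, giving 0xA8EB5309.
0xA8EB5309 = 2833994505.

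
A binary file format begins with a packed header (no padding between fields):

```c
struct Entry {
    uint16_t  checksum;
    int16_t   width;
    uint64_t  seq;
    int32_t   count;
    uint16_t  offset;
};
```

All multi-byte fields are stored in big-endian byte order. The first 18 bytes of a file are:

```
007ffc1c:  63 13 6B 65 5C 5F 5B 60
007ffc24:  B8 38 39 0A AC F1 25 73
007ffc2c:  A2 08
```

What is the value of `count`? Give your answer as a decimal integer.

`count` follows `checksum` (2 B), `width` (2 B), `seq` (8 B), so it starts at offset 2 + 2 + 8 = 12 and occupies 4 bytes.
Bytes at offsets 12..15: AC F1 25 73.
In big-endian order the high byte comes first in memory.
The bytes are already most-significant first: 0xACF12573.
Top bit is set, so as a signed 32-bit value this is 0xACF12573 − 2^32 = -1393482381.

-1393482381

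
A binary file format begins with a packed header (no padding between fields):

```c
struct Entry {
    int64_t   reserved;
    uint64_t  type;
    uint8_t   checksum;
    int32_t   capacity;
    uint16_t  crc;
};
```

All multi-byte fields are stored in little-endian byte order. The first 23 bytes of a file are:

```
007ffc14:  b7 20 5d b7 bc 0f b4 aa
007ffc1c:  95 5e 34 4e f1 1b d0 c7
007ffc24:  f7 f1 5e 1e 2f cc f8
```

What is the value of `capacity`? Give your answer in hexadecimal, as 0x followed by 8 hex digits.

0x2F1E5EF1

`capacity` follows `reserved` (8 B), `type` (8 B), `checksum` (1 B), so it starts at offset 8 + 8 + 1 = 17 and occupies 4 bytes.
Bytes at offsets 17..20: F1 5E 1E 2F.
Little-endian: lowest address holds the least-significant byte.
Reassemble most-significant byte first: 2F 1E 5E F1 → 0x2F1E5EF1.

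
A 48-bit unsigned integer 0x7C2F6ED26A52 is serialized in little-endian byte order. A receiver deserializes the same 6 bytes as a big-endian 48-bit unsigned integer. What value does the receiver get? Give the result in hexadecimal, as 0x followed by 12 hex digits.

0x526AD26E2F7C

Stored little-endian, the bytes at ascending addresses are 52 6A D2 6E 2F 7C.
Read back as big-endian, the last byte is least significant, giving 0x526AD26E2F7C.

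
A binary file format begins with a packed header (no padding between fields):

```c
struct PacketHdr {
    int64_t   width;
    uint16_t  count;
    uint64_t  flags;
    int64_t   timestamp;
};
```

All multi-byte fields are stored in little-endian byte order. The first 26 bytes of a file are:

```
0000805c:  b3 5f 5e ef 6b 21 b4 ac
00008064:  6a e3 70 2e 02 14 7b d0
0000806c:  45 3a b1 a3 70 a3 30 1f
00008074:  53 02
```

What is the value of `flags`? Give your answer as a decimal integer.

4198991454628097648

`flags` follows `width` (8 B), `count` (2 B), so it starts at offset 8 + 2 = 10 and occupies 8 bytes.
Bytes at offsets 10..17: 70 2E 02 14 7B D0 45 3A.
In little-endian order the low byte comes first in memory.
Reassemble most-significant byte first: 3A 45 D0 7B 14 02 2E 70 → 0x3A45D07B14022E70.
0x3A45D07B14022E70 = 4198991454628097648.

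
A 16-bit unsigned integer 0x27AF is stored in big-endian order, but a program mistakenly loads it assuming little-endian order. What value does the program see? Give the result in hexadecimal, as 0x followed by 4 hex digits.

Stored big-endian, the bytes at ascending addresses are 27 AF.
Read back as little-endian, the first byte is least significant, giving 0xAF27.

0xAF27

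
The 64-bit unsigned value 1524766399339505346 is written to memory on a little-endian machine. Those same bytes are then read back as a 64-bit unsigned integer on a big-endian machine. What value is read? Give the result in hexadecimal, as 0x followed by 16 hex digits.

0xC226152EF60E2915

1524766399339505346 in 64-bit hexadecimal is 0x15290EF62E1526C2.
Stored little-endian, the bytes at ascending addresses are C2 26 15 2E F6 0E 29 15.
Read back as big-endian, the last byte is least significant, giving 0xC226152EF60E2915.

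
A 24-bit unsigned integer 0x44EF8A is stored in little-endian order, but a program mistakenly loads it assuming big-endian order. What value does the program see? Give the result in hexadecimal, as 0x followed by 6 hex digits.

Stored little-endian, the bytes at ascending addresses are 8A EF 44.
Read back as big-endian, the last byte is least significant, giving 0x8AEF44.

0x8AEF44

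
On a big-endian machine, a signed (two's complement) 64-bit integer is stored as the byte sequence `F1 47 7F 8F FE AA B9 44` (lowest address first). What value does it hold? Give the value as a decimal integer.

-1060738930792810172

In big-endian order the high byte comes first in memory.
The bytes are already most-significant first: 0xF1477F8FFEAAB944.
Top bit is set, so as a signed 64-bit value this is 0xF1477F8FFEAAB944 − 2^64 = -1060738930792810172.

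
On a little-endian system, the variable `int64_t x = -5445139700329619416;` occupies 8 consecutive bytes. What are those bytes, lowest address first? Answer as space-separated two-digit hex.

Two's complement of -5445139700329619416 in 64 bits: 5445139700329619416 = 0x4B9105B536861FD8; invert → 0xB46EFA4AC979E027; add 1 → 0xB46EFA4AC979E028.
Split into bytes (most-significant first): B4 6E FA 4A C9 79 E0 28.
Little-endian: lowest address holds the least-significant byte.
So at ascending addresses the bytes are 28 E0 79 C9 4A FA 6E B4.

28 E0 79 C9 4A FA 6E B4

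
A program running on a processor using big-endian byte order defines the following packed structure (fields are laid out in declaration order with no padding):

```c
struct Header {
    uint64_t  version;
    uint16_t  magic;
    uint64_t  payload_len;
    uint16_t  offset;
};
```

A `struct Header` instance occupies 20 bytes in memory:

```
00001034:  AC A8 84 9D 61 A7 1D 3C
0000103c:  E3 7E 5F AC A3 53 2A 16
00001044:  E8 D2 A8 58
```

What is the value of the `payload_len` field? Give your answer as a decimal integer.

`payload_len` follows `version` (8 B), `magic` (2 B), so it starts at offset 8 + 2 = 10 and occupies 8 bytes.
Bytes at offsets 10..17: 5F AC A3 53 2A 16 E8 D2.
Big-endian: lowest address holds the most-significant byte.
The bytes are already most-significant first: 0x5FACA3532A16E8D2.
0x5FACA3532A16E8D2 = 6894064707181144274.

6894064707181144274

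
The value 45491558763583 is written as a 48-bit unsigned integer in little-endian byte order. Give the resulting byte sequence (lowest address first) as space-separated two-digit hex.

45491558763583 in hexadecimal, padded to 48 bits, is 0x295FD4334C3F.
Split into bytes (most-significant first): 29 5F D4 33 4C 3F.
Little-endian stores the least-significant byte at the lowest address.
So at ascending addresses the bytes are 3F 4C 33 D4 5F 29.

3F 4C 33 D4 5F 29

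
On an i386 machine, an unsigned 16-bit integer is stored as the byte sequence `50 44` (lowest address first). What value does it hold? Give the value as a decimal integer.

Little-endian stores the least-significant byte at the lowest address.
Reassemble most-significant byte first: 44 50 → 0x4450.
0x4450 = 17488.

17488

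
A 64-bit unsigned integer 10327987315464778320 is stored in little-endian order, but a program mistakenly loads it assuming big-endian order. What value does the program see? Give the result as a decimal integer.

10327987315464778320 in 64-bit hexadecimal is 0x8F5461BE4F04B250.
Stored little-endian, the bytes at ascending addresses are 50 B2 04 4F BE 61 54 8F.
Read back as big-endian, the last byte is least significant, giving 0x50B2044FBE61548F.
0x50B2044FBE61548F = 5814714809431708815.

5814714809431708815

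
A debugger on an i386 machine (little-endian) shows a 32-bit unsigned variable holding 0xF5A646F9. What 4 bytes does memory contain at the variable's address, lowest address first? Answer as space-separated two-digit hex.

Split into bytes (most-significant first): F5 A6 46 F9.
Little-endian stores the least-significant byte at the lowest address.
So at ascending addresses the bytes are F9 46 A6 F5.

F9 46 A6 F5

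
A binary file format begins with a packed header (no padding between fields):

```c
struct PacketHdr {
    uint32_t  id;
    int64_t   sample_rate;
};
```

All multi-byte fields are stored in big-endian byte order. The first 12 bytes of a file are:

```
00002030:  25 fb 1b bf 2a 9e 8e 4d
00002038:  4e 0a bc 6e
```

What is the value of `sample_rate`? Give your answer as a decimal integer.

`sample_rate` follows `id` (4 bytes), so it starts at byte offset 4 and occupies 8 bytes.
Bytes at offsets 4..11: 2A 9E 8E 4D 4E 0A BC 6E.
In big-endian order the high byte comes first in memory.
The bytes are already most-significant first: 0x2A9E8E4D4E0ABC6E.
0x2A9E8E4D4E0ABC6E = 3071048458586209390.

3071048458586209390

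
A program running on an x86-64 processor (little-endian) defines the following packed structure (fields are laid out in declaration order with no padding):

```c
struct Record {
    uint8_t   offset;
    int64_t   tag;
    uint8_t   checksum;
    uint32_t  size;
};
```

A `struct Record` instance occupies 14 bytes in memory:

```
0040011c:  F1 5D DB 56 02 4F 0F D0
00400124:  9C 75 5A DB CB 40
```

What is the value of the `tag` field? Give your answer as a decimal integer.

`tag` follows `offset` (1 byte), so it starts at byte offset 1 and occupies 8 bytes.
Bytes at offsets 1..8: 5D DB 56 02 4F 0F D0 9C.
Little-endian: lowest address holds the least-significant byte.
Reassemble most-significant byte first: 9C D0 0F 4F 02 56 DB 5D → 0x9CD00F4F0256DB5D.
Top bit is set, so as a signed 64-bit value this is 0x9CD00F4F0256DB5D − 2^64 = -7147195776620897443.

-7147195776620897443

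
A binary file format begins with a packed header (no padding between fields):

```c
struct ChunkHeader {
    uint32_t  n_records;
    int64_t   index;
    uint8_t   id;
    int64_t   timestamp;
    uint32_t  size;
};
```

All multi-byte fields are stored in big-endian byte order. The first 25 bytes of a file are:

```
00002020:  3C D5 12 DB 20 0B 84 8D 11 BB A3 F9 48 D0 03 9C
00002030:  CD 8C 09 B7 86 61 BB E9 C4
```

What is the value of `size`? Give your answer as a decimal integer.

`size` follows `n_records` (4 B), `index` (8 B), `id` (1 B), `timestamp` (8 B), so it starts at offset 4 + 8 + 1 + 8 = 21 and occupies 4 bytes.
Bytes at offsets 21..24: 61 BB E9 C4.
Big-endian: lowest address holds the most-significant byte.
The bytes are already most-significant first: 0x61BBE9C4.
0x61BBE9C4 = 1639705028.

1639705028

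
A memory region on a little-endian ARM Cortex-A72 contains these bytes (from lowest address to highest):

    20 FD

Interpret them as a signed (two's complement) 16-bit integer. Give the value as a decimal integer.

Little-endian: lowest address holds the least-significant byte.
Reassemble most-significant byte first: FD 20 → 0xFD20.
Top bit is set, so as a signed 16-bit value this is 0xFD20 − 2^16 = -736.

-736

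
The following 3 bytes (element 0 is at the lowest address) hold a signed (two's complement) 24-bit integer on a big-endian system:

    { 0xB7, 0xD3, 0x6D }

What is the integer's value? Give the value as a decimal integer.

Big-endian stores the most-significant byte at the lowest address.
The bytes are already most-significant first: 0xB7D36D.
Top bit is set, so as a signed 24-bit value this is 0xB7D36D − 2^24 = -4730003.

-4730003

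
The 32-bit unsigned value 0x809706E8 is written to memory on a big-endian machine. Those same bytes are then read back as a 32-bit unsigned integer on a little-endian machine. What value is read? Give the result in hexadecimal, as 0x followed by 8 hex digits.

0xE8069780

Stored big-endian, the bytes at ascending addresses are 80 97 06 E8.
Read back as little-endian, the first byte is least significant, giving 0xE8069780.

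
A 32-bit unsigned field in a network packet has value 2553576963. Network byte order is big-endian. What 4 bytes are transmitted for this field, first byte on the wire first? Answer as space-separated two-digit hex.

2553576963 in hexadecimal, padded to 32 bits, is 0x98347E03.
Split into bytes (most-significant first): 98 34 7E 03.
Big-endian: lowest address holds the most-significant byte.
So the memory order matches the most-significant-first order: 98 34 7E 03.

98 34 7E 03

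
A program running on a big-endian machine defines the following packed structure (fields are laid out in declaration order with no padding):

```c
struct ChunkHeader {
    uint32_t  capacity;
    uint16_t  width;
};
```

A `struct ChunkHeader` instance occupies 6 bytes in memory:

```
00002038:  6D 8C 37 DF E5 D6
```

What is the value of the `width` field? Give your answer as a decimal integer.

58838

`width` follows `capacity` (4 bytes), so it starts at byte offset 4 and occupies 2 bytes.
Bytes at offsets 4..5: E5 D6.
Big-endian: lowest address holds the most-significant byte.
The bytes are already most-significant first: 0xE5D6.
0xE5D6 = 58838.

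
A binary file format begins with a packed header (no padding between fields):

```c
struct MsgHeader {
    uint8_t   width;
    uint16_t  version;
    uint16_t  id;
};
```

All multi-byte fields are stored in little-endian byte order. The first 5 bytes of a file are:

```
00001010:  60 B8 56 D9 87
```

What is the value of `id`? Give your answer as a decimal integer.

`id` follows `width` (1 B), `version` (2 B), so it starts at offset 1 + 2 = 3 and occupies 2 bytes.
Bytes at offsets 3..4: D9 87.
In little-endian order the low byte comes first in memory.
Reassemble most-significant byte first: 87 D9 → 0x87D9.
0x87D9 = 34777.

34777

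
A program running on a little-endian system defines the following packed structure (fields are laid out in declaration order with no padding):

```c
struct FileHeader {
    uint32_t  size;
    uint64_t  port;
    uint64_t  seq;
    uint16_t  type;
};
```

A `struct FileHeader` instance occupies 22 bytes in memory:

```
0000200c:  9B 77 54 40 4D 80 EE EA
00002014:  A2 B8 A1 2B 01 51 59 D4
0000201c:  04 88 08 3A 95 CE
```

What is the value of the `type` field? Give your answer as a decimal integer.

52885

`type` follows `size` (4 B), `port` (8 B), `seq` (8 B), so it starts at offset 4 + 8 + 8 = 20 and occupies 2 bytes.
Bytes at offsets 20..21: 95 CE.
In little-endian order the low byte comes first in memory.
Reassemble most-significant byte first: CE 95 → 0xCE95.
0xCE95 = 52885.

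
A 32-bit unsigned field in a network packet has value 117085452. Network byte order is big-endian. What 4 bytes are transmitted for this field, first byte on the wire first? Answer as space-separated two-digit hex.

06 FA 95 0C

117085452 in hexadecimal, padded to 32 bits, is 0x06FA950C.
Split into bytes (most-significant first): 06 FA 95 0C.
Big-endian: lowest address holds the most-significant byte.
So the memory order matches the most-significant-first order: 06 FA 95 0C.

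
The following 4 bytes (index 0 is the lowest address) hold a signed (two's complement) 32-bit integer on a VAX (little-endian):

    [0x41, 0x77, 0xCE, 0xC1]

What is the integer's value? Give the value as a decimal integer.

Little-endian stores the least-significant byte at the lowest address.
Reassemble most-significant byte first: C1 CE 77 41 → 0xC1CE7741.
Top bit is set, so as a signed 32-bit value this is 0xC1CE7741 − 2^32 = -1043433663.

-1043433663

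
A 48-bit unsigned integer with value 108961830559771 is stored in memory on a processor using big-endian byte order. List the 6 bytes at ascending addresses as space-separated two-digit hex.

63 19 A7 34 60 1B

108961830559771 in hexadecimal, padded to 48 bits, is 0x6319A734601B.
Split into bytes (most-significant first): 63 19 A7 34 60 1B.
Big-endian: lowest address holds the most-significant byte.
So the memory order matches the most-significant-first order: 63 19 A7 34 60 1B.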